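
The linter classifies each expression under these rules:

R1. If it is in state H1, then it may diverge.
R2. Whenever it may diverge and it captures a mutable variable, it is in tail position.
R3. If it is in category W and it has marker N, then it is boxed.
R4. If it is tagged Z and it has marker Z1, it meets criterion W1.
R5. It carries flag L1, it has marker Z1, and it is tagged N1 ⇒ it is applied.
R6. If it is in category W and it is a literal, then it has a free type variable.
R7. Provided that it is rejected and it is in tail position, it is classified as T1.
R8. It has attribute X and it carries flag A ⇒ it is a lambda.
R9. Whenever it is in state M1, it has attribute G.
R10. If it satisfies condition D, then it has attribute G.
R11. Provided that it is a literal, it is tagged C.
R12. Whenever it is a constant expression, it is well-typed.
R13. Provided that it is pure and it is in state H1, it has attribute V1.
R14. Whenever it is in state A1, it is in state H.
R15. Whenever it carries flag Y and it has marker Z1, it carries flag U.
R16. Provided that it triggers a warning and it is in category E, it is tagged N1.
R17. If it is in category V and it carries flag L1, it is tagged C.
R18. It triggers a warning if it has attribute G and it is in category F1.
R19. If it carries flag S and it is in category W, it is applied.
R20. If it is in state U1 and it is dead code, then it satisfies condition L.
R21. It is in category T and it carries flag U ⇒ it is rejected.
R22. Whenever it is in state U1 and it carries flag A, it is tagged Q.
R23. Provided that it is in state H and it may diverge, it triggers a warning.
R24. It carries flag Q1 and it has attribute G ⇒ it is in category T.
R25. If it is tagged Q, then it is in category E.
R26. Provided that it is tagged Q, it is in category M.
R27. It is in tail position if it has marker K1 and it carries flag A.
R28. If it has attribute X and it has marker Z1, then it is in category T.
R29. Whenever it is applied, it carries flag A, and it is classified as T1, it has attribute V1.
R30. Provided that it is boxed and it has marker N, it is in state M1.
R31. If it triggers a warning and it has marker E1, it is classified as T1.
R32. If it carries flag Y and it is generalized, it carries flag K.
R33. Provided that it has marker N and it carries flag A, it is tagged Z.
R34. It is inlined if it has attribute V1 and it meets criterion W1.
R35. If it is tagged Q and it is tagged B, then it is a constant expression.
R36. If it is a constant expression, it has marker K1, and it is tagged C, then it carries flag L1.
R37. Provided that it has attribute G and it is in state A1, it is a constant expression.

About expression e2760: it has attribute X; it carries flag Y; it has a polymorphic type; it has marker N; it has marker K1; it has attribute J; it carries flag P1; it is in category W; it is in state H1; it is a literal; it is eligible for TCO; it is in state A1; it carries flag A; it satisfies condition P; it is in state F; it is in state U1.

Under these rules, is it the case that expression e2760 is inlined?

Forward chaining from the given facts derives: may diverge, is boxed, has a free type variable, is a lambda, is tagged C, is in state H, is tagged Q, triggers a warning, is in category E, is in category M, is in tail position, is in state M1, is tagged Z, has attribute G, is tagged N1, is a constant expression, is well-typed, carries flag L1.
The only rule concluding "it is inlined" is R34, which needs "it has attribute V1"; that is never established.

No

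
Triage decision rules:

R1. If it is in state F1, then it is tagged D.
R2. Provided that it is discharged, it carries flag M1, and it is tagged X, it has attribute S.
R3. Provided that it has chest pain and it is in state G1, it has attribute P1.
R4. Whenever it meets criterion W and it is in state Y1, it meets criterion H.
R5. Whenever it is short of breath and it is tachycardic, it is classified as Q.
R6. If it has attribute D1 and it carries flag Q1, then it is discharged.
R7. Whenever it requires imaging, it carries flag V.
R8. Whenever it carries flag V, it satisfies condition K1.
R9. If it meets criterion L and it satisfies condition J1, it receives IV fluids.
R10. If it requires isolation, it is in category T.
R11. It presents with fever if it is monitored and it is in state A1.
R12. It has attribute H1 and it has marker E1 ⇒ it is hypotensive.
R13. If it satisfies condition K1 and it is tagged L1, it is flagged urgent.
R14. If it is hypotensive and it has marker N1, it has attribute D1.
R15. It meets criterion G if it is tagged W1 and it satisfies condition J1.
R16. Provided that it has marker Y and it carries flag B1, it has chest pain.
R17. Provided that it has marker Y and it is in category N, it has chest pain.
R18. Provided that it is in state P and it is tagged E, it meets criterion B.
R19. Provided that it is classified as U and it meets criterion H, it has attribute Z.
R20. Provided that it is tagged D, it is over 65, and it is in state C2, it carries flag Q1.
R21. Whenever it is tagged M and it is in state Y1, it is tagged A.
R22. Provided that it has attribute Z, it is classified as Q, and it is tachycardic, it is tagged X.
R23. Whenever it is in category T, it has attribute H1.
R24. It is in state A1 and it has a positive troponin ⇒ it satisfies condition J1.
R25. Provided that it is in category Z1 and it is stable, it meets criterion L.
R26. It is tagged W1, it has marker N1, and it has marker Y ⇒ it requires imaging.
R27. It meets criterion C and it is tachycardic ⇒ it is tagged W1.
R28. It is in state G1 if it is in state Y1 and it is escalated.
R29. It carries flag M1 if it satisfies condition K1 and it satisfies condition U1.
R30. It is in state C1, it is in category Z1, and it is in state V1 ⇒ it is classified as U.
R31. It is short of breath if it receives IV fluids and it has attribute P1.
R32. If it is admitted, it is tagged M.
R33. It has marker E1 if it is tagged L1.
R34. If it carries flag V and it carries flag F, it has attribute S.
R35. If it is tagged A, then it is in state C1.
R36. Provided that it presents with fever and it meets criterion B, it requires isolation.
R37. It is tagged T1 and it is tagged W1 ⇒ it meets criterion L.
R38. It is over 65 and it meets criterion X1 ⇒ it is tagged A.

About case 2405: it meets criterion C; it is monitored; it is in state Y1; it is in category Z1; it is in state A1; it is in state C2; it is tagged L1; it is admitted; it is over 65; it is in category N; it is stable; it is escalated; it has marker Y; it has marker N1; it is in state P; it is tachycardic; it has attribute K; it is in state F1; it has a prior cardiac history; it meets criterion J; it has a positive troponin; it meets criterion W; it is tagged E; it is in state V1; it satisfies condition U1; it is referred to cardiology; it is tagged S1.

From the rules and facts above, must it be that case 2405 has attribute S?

Yes

By R1 (it is in state F1): it is tagged D.
By R4 (it meets criterion W, it is in state Y1): it meets criterion H.
By R11 (it is monitored, it is in state A1): it presents with fever.
By R17 (it has marker Y, it is in category N): it has chest pain.
By R18 (it is in state P, it is tagged E): it meets criterion B.
By R20 (it is tagged D, it is over 65, it is in state C2): it carries flag Q1.
By R24 (it is in state A1, it has a positive troponin): it satisfies condition J1.
By R25 (it is in category Z1, it is stable): it meets criterion L.
By R27 (it meets criterion C, it is tachycardic): it is tagged W1.
By R28 (it is in state Y1, it is escalated): it is in state G1.
By R32 (it is admitted): it is tagged M.
By R33 (it is tagged L1): it has marker E1.
By R36 (it presents with fever, it meets criterion B): it requires isolation.
By R3 (it has chest pain, it is in state G1): it has attribute P1.
By R9 (it meets criterion L, it satisfies condition J1): it receives IV fluids.
By R10 (it requires isolation): it is in category T.
By R21 (it is tagged M, it is in state Y1): it is tagged A.
By R23 (it is in category T): it has attribute H1.
By R26 (it is tagged W1, it has marker N1, it has marker Y): it requires imaging.
By R31 (it receives IV fluids, it has attribute P1): it is short of breath.
By R35 (it is tagged A): it is in state C1.
By R5 (it is short of breath, it is tachycardic): it is classified as Q.
By R7 (it requires imaging): it carries flag V.
By R8 (it carries flag V): it satisfies condition K1.
By R12 (it has attribute H1, it has marker E1): it is hypotensive.
By R14 (it is hypotensive, it has marker N1): it has attribute D1.
By R29 (it satisfies condition K1, it satisfies condition U1): it carries flag M1.
By R30 (it is in state C1, it is in category Z1, it is in state V1): it is classified as U.
By R6 (it has attribute D1, it carries flag Q1): it is discharged.
By R19 (it is classified as U, it meets criterion H): it has attribute Z.
By R22 (it has attribute Z, it is classified as Q, it is tachycardic): it is tagged X.
By R2 (it is discharged, it carries flag M1, it is tagged X): it has attribute S.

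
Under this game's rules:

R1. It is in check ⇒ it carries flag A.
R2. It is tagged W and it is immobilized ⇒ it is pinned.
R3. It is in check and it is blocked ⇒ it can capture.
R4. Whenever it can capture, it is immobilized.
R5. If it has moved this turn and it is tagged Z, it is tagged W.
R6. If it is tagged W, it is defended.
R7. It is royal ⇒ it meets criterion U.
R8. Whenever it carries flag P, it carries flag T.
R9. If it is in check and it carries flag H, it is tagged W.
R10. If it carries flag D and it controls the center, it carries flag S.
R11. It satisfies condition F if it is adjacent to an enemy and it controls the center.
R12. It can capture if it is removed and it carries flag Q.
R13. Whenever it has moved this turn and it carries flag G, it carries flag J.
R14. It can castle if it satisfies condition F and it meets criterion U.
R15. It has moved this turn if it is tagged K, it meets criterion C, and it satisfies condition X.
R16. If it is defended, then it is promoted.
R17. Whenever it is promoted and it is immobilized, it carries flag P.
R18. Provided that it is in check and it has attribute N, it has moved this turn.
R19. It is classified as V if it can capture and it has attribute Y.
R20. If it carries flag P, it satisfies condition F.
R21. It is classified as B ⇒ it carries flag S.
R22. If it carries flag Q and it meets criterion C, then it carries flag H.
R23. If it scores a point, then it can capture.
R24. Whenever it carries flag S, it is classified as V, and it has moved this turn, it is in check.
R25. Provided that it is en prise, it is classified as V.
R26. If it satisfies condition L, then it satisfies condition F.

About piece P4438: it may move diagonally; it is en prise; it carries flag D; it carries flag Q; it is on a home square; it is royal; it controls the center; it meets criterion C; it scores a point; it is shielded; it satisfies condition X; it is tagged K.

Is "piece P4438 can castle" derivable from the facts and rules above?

By R7 (it is royal): it meets criterion U.
By R10 (it carries flag D, it controls the center): it carries flag S.
By R15 (it is tagged K, it meets criterion C, it satisfies condition X): it has moved this turn.
By R22 (it carries flag Q, it meets criterion C): it carries flag H.
By R23 (it scores a point): it can capture.
By R25 (it is en prise): it is classified as V.
By R4 (it can capture): it is immobilized.
By R24 (it carries flag S, it is classified as V, it has moved this turn): it is in check.
By R9 (it is in check, it carries flag H): it is tagged W.
By R6 (it is tagged W): it is defended.
By R16 (it is defended): it is promoted.
By R17 (it is promoted, it is immobilized): it carries flag P.
By R20 (it carries flag P): it satisfies condition F.
By R14 (it satisfies condition F, it meets criterion U): it can castle.

Yes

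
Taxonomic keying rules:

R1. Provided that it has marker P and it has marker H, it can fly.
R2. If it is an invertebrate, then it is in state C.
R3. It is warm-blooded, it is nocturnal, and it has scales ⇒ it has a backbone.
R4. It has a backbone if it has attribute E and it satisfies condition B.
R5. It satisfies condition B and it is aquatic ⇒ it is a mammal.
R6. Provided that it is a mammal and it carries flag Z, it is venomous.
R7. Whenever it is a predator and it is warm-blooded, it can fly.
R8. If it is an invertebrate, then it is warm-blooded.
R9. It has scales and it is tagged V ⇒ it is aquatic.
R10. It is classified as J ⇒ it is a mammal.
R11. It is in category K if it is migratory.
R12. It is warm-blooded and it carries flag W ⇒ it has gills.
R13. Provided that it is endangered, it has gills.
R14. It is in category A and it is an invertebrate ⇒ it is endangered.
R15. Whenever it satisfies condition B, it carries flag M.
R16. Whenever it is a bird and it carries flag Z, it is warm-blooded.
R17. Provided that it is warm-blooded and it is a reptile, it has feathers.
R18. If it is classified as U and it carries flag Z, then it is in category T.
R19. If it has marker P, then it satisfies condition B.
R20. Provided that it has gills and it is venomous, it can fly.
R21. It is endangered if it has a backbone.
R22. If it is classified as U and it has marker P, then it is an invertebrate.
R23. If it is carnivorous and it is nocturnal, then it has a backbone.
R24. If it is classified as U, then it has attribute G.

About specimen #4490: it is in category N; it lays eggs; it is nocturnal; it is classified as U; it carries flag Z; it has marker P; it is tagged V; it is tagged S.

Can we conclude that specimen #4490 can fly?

Forward chaining from the given facts derives: is in category T, satisfies condition B, is an invertebrate, has attribute G, is in state C, is warm-blooded, carries flag M.
Rules concluding "it can fly": R1 needs "it has marker H"; R7 needs "it is a predator"; R20 needs "it has gills" — none of these are established.

No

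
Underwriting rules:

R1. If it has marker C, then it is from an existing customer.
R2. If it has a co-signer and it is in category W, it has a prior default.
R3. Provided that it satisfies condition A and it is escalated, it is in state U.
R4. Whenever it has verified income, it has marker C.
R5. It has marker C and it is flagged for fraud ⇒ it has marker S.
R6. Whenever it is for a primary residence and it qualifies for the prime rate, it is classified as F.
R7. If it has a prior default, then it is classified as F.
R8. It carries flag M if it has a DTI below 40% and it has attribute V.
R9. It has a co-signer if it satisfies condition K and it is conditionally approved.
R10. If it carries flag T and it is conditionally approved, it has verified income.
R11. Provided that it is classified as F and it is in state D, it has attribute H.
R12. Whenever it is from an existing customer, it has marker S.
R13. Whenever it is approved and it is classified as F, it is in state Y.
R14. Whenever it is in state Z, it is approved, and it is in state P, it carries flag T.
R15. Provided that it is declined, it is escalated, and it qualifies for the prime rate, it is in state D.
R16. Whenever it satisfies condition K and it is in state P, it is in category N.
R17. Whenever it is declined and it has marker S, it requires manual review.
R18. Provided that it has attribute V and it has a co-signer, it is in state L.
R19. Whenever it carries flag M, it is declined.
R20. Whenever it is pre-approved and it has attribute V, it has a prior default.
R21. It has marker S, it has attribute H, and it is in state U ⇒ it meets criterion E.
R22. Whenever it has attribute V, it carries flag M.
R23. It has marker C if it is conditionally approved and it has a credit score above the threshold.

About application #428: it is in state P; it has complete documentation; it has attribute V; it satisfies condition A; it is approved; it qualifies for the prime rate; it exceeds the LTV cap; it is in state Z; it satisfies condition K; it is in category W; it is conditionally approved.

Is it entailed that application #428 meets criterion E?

Forward chaining from the given facts derives: has a co-signer, carries flag T, is in category N, is in state L, carries flag M, has a prior default, is classified as F, has verified income, is in state Y, is declined, has marker C, is from an existing customer, has marker S, requires manual review.
The only rule concluding "it meets criterion E" is R21, which needs "it has attribute H"; that is never established.

No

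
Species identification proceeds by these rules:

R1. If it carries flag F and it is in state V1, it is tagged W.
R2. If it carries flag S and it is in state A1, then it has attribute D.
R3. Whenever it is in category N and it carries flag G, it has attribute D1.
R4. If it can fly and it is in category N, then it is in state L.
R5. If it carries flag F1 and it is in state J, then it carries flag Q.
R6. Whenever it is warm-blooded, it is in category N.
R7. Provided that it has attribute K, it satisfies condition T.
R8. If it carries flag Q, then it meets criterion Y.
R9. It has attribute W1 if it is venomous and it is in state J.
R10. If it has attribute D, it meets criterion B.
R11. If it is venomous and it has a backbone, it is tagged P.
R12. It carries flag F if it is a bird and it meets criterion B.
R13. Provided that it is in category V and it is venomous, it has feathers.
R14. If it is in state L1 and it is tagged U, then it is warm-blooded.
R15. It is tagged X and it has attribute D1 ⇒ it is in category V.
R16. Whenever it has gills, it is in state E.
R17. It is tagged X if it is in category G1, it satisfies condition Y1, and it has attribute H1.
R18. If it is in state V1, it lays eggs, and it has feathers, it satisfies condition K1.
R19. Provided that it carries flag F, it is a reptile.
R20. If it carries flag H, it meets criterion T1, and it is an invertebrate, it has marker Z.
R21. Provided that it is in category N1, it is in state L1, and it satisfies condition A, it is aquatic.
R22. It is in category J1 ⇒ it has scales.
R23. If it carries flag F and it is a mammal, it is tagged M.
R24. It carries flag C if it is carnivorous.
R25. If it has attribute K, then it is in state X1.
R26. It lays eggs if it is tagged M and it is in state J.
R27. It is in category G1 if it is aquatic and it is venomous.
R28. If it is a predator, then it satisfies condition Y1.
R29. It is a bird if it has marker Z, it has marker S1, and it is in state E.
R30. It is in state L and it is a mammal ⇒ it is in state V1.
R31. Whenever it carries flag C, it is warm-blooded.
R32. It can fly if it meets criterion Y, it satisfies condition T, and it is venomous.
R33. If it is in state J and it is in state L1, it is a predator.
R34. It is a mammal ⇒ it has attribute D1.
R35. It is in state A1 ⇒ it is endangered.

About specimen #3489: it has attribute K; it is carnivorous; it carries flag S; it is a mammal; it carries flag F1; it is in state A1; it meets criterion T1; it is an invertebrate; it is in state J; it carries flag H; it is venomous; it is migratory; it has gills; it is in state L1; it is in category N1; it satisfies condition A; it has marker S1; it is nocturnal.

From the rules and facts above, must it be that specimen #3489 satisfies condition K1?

Forward chaining from the given facts derives: has attribute D, carries flag Q, satisfies condition T, meets criterion Y, has attribute W1, meets criterion B, is in state E, has marker Z, is aquatic, carries flag C, is in state X1, is in category G1, is a bird, is warm-blooded, can fly, is a predator, has attribute D1, is endangered, is in category N, carries flag F, is a reptile, is tagged M, lays eggs, satisfies condition Y1, is in state L, is in state V1, is tagged W.
The only rule concluding "it satisfies condition K1" is R18, which needs "it has feathers"; that is never established.

No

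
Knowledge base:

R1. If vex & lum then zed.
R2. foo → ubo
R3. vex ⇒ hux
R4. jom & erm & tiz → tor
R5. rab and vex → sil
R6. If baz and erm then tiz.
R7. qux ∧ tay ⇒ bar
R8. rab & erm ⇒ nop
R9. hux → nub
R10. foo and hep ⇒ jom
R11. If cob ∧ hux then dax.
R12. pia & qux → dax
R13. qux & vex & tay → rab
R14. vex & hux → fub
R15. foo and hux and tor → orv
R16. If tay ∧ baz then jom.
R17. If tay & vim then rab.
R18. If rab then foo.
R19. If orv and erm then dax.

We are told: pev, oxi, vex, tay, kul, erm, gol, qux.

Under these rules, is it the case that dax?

No

Forward chaining from the given facts derives: hux, bar, nub, rab, fub, foo, ubo, sil, nop.
Rules concluding dax: R11 needs cob; R12 needs pia; R19 needs orv — none of these are established.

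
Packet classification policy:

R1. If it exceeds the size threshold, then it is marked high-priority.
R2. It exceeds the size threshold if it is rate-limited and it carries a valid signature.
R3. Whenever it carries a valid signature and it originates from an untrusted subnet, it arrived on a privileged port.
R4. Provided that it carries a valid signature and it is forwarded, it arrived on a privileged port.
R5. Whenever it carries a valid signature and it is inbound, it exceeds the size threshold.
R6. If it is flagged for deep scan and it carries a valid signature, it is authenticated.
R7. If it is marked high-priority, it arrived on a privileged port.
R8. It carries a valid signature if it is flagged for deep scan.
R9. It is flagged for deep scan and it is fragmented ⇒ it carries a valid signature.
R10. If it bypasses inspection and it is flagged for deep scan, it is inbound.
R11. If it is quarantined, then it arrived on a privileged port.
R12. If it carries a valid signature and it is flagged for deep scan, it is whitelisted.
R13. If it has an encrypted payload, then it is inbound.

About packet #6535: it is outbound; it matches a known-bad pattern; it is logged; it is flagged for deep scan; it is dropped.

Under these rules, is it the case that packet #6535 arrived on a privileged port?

No

Forward chaining from the given facts derives: carries a valid signature, is whitelisted, is authenticated.
Rules concluding "it arrived on a privileged port": R3 needs "it originates from an untrusted subnet"; R4 needs "it is forwarded"; R7 needs "it is marked high-priority"; R11 needs "it is quarantined" — none of these are established.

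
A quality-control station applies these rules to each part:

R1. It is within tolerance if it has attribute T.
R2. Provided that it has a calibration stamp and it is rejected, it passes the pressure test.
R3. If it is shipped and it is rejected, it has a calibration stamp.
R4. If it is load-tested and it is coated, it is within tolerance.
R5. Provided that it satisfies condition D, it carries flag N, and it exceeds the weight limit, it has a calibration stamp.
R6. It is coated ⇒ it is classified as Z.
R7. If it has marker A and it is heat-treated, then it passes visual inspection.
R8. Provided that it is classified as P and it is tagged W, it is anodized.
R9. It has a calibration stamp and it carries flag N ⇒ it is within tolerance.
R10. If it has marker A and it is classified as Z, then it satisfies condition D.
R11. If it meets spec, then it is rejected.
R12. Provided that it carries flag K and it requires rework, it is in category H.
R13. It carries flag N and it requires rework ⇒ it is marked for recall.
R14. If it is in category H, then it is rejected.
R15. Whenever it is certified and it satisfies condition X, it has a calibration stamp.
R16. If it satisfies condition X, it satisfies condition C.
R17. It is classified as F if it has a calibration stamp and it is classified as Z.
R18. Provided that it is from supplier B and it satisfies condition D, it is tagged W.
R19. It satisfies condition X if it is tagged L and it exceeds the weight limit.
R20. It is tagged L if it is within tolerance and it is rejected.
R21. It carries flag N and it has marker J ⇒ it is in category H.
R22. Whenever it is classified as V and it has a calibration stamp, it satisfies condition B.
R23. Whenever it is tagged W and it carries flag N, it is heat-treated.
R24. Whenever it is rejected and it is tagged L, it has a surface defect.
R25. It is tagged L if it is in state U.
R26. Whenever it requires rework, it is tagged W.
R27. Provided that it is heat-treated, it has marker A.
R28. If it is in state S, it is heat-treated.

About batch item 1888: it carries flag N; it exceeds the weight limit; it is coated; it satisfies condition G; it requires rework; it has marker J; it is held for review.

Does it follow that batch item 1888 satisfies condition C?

Yes

By R6 (it is coated): it is classified as Z.
By R21 (it carries flag N, it has marker J): it is in category H.
By R26 (it requires rework): it is tagged W.
By R14 (it is in category H): it is rejected.
By R23 (it is tagged W, it carries flag N): it is heat-treated.
By R27 (it is heat-treated): it has marker A.
By R10 (it has marker A, it is classified as Z): it satisfies condition D.
By R5 (it satisfies condition D, it carries flag N, it exceeds the weight limit): it has a calibration stamp.
By R9 (it has a calibration stamp, it carries flag N): it is within tolerance.
By R20 (it is within tolerance, it is rejected): it is tagged L.
By R19 (it is tagged L, it exceeds the weight limit): it satisfies condition X.
By R16 (it satisfies condition X): it satisfies condition C.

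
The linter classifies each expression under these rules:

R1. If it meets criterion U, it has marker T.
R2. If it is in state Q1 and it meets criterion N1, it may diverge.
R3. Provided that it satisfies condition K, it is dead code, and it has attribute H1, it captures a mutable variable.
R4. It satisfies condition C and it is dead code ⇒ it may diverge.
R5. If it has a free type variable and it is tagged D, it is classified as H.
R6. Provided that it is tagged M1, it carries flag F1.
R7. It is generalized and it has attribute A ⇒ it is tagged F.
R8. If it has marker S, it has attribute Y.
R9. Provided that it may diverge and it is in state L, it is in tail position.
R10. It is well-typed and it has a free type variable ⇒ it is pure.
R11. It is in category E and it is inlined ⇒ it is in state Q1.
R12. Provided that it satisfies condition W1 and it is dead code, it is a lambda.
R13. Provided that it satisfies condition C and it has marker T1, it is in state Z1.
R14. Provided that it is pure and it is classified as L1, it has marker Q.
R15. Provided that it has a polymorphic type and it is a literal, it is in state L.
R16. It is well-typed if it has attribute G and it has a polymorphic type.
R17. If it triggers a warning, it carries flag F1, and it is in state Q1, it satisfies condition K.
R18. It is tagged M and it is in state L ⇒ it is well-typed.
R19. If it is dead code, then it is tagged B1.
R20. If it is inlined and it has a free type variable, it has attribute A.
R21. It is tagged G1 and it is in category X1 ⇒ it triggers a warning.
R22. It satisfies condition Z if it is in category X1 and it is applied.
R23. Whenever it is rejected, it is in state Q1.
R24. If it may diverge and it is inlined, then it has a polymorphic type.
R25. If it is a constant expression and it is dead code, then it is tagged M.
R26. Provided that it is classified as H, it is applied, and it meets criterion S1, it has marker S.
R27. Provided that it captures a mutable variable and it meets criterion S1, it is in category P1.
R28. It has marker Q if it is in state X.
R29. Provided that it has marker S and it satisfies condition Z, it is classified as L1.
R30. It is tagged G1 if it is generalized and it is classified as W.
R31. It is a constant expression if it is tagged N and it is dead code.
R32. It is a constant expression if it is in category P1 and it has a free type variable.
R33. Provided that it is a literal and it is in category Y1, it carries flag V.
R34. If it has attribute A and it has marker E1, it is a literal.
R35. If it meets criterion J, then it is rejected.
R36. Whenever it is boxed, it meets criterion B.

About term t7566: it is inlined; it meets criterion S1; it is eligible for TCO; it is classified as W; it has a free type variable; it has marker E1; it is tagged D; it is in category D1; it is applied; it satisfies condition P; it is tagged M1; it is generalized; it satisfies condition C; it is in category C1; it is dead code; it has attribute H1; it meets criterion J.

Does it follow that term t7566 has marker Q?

Forward chaining from the given facts derives: may diverge, is classified as H, carries flag F1, is tagged B1, has attribute A, has a polymorphic type, has marker S, is tagged G1, is a literal, is rejected, is tagged F, has attribute Y, is in state L, is in state Q1, is in tail position.
Rules concluding "it has marker Q": R14 needs "it is pure"; R28 needs "it is in state X" — none of these are established.

No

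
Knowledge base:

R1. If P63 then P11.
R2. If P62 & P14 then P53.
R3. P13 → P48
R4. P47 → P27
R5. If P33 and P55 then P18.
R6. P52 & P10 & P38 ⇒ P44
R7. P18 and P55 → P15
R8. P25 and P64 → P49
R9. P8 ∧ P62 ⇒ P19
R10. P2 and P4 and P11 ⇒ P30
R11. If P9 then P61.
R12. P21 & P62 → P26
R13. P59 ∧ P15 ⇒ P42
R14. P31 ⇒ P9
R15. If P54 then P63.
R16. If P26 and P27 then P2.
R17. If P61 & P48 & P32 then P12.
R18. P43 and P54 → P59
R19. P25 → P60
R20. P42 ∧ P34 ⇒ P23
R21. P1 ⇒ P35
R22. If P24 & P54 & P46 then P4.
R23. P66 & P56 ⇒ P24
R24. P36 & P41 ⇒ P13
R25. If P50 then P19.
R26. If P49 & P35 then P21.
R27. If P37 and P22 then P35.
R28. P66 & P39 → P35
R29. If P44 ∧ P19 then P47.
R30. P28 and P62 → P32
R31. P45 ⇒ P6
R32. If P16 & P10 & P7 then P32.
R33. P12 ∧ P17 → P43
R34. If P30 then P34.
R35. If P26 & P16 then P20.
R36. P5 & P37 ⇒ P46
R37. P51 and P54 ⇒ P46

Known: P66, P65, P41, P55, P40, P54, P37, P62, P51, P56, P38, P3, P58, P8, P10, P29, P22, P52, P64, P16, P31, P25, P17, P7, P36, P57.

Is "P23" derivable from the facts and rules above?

No

Forward chaining from the given facts derives: P44, P49, P19, P9, P63, P60, P24, P13, P35, P47, P32, P46, P11, P48, P27, P61, P12, P4, P21, P43, P26, P2, P59, P20, P30, P34.
The only rule concluding P23 is R20, which needs P42; that is never established.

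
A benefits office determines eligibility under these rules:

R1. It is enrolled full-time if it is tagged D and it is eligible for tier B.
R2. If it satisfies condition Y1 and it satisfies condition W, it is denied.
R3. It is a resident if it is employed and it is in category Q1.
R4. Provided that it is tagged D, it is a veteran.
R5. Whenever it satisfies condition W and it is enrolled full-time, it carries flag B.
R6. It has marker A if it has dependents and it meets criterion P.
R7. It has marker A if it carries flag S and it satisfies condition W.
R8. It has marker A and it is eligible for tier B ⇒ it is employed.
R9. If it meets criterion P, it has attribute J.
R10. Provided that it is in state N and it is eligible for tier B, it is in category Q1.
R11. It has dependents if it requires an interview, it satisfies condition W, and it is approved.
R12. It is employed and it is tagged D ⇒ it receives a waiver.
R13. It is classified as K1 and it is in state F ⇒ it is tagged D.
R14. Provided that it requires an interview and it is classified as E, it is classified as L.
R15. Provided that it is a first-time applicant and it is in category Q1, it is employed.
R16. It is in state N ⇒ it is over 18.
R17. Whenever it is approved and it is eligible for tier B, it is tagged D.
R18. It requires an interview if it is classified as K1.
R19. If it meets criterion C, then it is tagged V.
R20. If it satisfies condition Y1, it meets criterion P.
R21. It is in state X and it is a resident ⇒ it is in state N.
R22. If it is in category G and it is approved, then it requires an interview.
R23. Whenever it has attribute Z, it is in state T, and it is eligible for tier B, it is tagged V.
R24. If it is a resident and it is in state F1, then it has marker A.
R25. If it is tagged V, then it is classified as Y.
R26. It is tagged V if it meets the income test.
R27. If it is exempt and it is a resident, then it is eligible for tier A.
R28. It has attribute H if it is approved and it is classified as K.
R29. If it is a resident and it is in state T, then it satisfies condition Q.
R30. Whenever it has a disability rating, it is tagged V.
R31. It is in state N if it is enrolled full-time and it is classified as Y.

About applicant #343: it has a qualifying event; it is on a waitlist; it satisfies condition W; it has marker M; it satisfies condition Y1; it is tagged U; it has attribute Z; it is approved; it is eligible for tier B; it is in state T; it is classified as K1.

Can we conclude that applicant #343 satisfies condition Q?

By R17 (it is approved, it is eligible for tier B): it is tagged D.
By R18 (it is classified as K1): it requires an interview.
By R20 (it satisfies condition Y1): it meets criterion P.
By R23 (it has attribute Z, it is in state T, it is eligible for tier B): it is tagged V.
By R25 (it is tagged V): it is classified as Y.
By R1 (it is tagged D, it is eligible for tier B): it is enrolled full-time.
By R11 (it requires an interview, it satisfies condition W, it is approved): it has dependents.
By R31 (it is enrolled full-time, it is classified as Y): it is in state N.
By R6 (it has dependents, it meets criterion P): it has marker A.
By R8 (it has marker A, it is eligible for tier B): it is employed.
By R10 (it is in state N, it is eligible for tier B): it is in category Q1.
By R3 (it is employed, it is in category Q1): it is a resident.
By R29 (it is a resident, it is in state T): it satisfies condition Q.

Yes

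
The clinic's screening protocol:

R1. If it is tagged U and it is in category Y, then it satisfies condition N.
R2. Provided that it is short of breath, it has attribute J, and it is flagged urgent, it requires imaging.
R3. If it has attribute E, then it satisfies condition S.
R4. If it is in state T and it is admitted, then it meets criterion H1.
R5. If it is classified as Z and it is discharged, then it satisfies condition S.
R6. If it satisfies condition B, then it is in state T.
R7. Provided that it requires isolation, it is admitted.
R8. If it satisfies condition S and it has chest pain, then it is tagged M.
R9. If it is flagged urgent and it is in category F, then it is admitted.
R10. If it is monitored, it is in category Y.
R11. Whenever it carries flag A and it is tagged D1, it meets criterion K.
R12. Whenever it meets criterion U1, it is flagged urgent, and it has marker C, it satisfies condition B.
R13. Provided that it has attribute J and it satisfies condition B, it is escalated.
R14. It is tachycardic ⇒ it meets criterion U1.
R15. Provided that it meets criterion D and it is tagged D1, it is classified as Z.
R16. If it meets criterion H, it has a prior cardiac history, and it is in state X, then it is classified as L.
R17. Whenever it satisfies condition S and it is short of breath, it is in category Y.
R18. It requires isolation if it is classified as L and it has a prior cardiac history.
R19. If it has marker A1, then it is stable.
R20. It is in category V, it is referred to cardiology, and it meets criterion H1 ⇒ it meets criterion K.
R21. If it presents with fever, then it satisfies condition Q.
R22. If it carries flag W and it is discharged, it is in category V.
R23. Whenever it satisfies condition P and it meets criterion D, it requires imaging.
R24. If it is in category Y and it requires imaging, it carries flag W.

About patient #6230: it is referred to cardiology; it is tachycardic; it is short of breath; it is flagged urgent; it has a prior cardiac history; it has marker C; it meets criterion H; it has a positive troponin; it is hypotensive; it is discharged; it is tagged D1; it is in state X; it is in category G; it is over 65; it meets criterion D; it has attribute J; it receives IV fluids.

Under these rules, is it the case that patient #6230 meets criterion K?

By R2 (it is short of breath, it has attribute J, it is flagged urgent): it requires imaging.
By R14 (it is tachycardic): it meets criterion U1.
By R15 (it meets criterion D, it is tagged D1): it is classified as Z.
By R16 (it meets criterion H, it has a prior cardiac history, it is in state X): it is classified as L.
By R18 (it is classified as L, it has a prior cardiac history): it requires isolation.
By R5 (it is classified as Z, it is discharged): it satisfies condition S.
By R7 (it requires isolation): it is admitted.
By R12 (it meets criterion U1, it is flagged urgent, it has marker C): it satisfies condition B.
By R17 (it satisfies condition S, it is short of breath): it is in category Y.
By R24 (it is in category Y, it requires imaging): it carries flag W.
By R6 (it satisfies condition B): it is in state T.
By R22 (it carries flag W, it is discharged): it is in category V.
By R4 (it is in state T, it is admitted): it meets criterion H1.
By R20 (it is in category V, it is referred to cardiology, it meets criterion H1): it meets criterion K.

Yes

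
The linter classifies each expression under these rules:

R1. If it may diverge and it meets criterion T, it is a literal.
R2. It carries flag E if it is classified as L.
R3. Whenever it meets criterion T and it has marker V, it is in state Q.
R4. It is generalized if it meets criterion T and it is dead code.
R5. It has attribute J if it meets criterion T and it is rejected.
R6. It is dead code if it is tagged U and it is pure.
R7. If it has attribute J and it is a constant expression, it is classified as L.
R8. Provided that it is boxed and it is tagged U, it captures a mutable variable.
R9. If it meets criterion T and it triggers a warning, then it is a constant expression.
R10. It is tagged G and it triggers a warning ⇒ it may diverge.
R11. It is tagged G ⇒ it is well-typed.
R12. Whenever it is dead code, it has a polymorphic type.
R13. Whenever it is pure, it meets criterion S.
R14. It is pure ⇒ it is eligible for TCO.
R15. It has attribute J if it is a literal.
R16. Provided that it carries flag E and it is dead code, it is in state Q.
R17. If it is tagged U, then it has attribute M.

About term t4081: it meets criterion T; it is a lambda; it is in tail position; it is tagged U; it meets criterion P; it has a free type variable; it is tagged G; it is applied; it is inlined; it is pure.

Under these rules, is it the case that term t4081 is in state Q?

No

Forward chaining from the given facts derives: is dead code, is well-typed, has a polymorphic type, meets criterion S, is eligible for TCO, has attribute M, is generalized.
Rules concluding "it is in state Q": R3 needs "it has marker V"; R16 needs "it carries flag E" — none of these are established.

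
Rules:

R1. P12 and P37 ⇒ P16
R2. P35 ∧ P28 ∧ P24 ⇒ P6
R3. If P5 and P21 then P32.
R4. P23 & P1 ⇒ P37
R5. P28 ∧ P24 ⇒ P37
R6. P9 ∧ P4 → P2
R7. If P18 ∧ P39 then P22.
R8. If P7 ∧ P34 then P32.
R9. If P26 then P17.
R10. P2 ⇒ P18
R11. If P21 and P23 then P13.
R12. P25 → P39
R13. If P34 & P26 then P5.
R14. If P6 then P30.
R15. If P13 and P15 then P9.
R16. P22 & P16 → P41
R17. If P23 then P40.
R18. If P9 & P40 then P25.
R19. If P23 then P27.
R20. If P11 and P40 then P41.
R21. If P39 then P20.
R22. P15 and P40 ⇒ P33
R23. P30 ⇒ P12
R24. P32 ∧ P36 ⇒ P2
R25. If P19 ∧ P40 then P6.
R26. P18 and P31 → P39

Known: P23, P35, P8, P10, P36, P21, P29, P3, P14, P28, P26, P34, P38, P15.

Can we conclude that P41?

No

Forward chaining from the given facts derives: P17, P13, P5, P9, P40, P25, P27, P33, P32, P39, P20, P2, P18, P22.
Rules concluding P41: R16 needs P16; R20 needs P11 — none of these are established.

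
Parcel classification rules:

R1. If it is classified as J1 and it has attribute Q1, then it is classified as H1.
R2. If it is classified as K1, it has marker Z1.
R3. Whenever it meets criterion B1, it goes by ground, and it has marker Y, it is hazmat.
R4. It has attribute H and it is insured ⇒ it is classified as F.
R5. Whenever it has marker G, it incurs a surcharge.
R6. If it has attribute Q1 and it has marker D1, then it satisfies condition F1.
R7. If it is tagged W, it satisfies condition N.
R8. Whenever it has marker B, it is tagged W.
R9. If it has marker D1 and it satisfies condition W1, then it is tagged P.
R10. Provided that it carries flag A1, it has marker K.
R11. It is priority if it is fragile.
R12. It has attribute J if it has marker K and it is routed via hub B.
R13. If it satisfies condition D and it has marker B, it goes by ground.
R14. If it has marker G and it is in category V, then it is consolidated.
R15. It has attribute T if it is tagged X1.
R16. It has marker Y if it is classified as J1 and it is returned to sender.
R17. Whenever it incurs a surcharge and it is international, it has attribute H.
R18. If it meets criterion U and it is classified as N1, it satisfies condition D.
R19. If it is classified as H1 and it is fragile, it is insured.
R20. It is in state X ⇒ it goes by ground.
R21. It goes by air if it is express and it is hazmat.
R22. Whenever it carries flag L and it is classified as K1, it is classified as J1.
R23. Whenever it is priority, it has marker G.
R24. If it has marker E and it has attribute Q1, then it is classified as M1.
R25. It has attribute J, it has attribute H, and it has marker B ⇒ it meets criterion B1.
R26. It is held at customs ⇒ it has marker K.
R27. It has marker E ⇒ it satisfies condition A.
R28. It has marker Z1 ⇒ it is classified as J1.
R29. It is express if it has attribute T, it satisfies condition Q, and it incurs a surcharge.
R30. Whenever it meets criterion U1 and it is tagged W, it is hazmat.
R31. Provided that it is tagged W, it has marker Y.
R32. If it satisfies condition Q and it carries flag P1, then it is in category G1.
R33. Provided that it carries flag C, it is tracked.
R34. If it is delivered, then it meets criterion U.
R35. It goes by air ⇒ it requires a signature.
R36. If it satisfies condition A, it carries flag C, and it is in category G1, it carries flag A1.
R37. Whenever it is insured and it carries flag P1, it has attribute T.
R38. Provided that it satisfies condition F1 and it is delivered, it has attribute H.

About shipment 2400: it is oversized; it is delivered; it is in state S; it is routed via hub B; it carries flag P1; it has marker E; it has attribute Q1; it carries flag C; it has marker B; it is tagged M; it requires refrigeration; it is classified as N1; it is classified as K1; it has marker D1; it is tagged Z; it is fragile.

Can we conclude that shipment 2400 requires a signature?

Forward chaining from the given facts derives: has marker Z1, satisfies condition F1, is tagged W, is priority, has marker G, is classified as M1, satisfies condition A, is classified as J1, has marker Y, is tracked, meets criterion U, has attribute H, is classified as H1, incurs a surcharge, satisfies condition N, satisfies condition D, is insured, has attribute T, is classified as F, goes by ground.
The only rule concluding "it requires a signature" is R35, which needs "it goes by air"; that is never established.

No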